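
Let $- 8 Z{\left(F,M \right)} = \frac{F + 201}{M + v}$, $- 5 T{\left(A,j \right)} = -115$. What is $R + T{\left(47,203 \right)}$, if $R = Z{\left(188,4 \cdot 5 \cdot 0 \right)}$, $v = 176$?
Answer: $\frac{31995}{1408} \approx 22.724$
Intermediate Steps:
$T{\left(A,j \right)} = 23$ ($T{\left(A,j \right)} = \left(- \frac{1}{5}\right) \left(-115\right) = 23$)
$Z{\left(F,M \right)} = - \frac{201 + F}{8 \left(176 + M\right)}$ ($Z{\left(F,M \right)} = - \frac{\left(F + 201\right) \frac{1}{M + 176}}{8} = - \frac{\left(201 + F\right) \frac{1}{176 + M}}{8} = - \frac{\frac{1}{176 + M} \left(201 + F\right)}{8} = - \frac{201 + F}{8 \left(176 + M\right)}$)
$R = - \frac{389}{1408}$ ($R = \frac{-201 - 188}{8 \left(176 + 4 \cdot 5 \cdot 0\right)} = \frac{-201 - 188}{8 \left(176 + 20 \cdot 0\right)} = \frac{1}{8} \frac{1}{176 + 0} \left(-389\right) = \frac{1}{8} \cdot \frac{1}{176} \left(-389\right) = - \frac{389}{1408} \approx -0.27628$)
$R + T{\left(47,203 \right)} = - \frac{389}{1408} + 23 = \frac{31995}{1408}$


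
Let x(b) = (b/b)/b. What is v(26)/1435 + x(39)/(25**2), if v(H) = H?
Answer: 127037/6995625 ≈ 0.018159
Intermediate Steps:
x(b) = 1/b
v(26)/1435 + x(39)/(25**2) = 26/1435 + 1/(39*(25**2)) = 26*(1/1435) + (1/39)/625 = 26/1435 + (1/39)*(1/625) = 26/1435 + 1/24375 = 127037/6995625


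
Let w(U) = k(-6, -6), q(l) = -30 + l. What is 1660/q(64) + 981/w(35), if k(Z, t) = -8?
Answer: -10037/136 ≈ -73.802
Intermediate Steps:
w(U) = -8
1660/q(64) + 981/w(35) = 1660/(-30 + 64) + 981/(-8) = 1660/34 + 981*(-1/8) = 1660*(1/34) - 981/8 = 830/17 - 981/8 = -10037/136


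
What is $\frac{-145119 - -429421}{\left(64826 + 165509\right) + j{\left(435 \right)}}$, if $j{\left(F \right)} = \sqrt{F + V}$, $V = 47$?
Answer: $\frac{65484701170}{53054211743} - \frac{284302 \sqrt{482}}{53054211743} \approx 1.2342$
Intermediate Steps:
$j{\left(F \right)} = \sqrt{47 + F}$ ($j{\left(F \right)} = \sqrt{F + 47} = \sqrt{47 + F}$)
$\frac{-145119 - -429421}{\left(64826 + 165509\right) + j{\left(435 \right)}} = \frac{-145119 - -429421}{\left(64826 + 165509\right) + \sqrt{47 + 435}} = \frac{-145119 + 429421}{230335 + \sqrt{482}} = \frac{284302}{230335 + \sqrt{482}}$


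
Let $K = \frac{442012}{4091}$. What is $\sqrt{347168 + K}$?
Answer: $\frac{10 \sqrt{58121094733}}{4091} \approx 589.3$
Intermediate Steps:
$K = \frac{442012}{4091}$ ($K = 442012 \cdot \frac{1}{4091} = \frac{442012}{4091} \approx 108.04$)
$\sqrt{347168 + K} = \sqrt{347168 + \frac{442012}{4091}} = \sqrt{\frac{1420706300}{4091}} = \frac{10 \sqrt{58121094733}}{4091}$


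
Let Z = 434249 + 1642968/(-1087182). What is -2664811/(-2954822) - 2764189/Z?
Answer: -423427128166439017/77499408487319650 ≈ -5.4636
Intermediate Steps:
Z = 26228114075/60399 (Z = 434249 + 1642968*(-1/1087182) = 434249 - 91276/60399 = 26228114075/60399 ≈ 4.3425e+5)
-2664811/(-2954822) - 2764189/Z = -2664811/(-2954822) - 2764189/26228114075/60399 = -2664811*(-1/2954822) - 2764189*60399/26228114075 = 2664811/2954822 - 166954251411/26228114075 = -423427128166439017/77499408487319650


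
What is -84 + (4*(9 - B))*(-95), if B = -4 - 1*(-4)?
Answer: -3504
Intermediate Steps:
B = 0 (B = -4 + 4 = 0)
-84 + (4*(9 - B))*(-95) = -84 + (4*(9 - 1*0))*(-95) = -84 + (4*(9 + 0))*(-95) = -84 + (4*9)*(-95) = -84 + 36*(-95) = -84 - 3420 = -3504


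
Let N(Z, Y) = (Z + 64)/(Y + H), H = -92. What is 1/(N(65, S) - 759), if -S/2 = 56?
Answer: -68/51655 ≈ -0.0013164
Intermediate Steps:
S = -112 (S = -2*56 = -112)
N(Z, Y) = (64 + Z)/(-92 + Y) (N(Z, Y) = (Z + 64)/(Y - 92) = (64 + Z)/(-92 + Y))
1/(N(65, S) - 759) = 1/((64 + 65)/(-92 - 112) - 759) = 1/(129/(-204) - 759) = 1/(-1/204*129 - 759) = 1/(-43/68 - 759) = 1/(-51655/68) = -68/51655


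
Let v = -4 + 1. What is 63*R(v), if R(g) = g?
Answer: -189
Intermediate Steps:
v = -3
63*R(v) = 63*(-3) = -189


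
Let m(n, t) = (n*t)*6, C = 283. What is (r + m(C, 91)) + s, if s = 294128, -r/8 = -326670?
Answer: 3062006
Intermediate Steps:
r = 2613360 (r = -8*(-326670) = 2613360)
m(n, t) = 6*n*t
(r + m(C, 91)) + s = (2613360 + 6*283*91) + 294128 = (2613360 + 154518) + 294128 = 2767878 + 294128 = 3062006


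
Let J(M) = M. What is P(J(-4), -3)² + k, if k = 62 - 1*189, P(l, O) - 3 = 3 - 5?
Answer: -126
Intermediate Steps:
P(l, O) = 1 (P(l, O) = 3 + (3 - 5) = 3 - 2 = 1)
k = -127 (k = 62 - 189 = -127)
P(J(-4), -3)² + k = 1² - 127 = 1 - 127 = -126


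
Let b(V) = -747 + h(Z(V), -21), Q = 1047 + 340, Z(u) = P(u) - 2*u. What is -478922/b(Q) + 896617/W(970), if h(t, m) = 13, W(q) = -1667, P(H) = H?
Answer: 70123048/611789 ≈ 114.62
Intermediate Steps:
Z(u) = -u (Z(u) = u - 2*u = -u)
Q = 1387
b(V) = -734 (b(V) = -747 + 13 = -734)
-478922/b(Q) + 896617/W(970) = -478922/(-734) + 896617/(-1667) = -478922*(-1/734) + 896617*(-1/1667) = 239461/367 - 896617/1667 = 70123048/611789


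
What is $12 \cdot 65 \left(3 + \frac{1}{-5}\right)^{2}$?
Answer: $\frac{30576}{5} \approx 6115.2$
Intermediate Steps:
$12 \cdot 65 \left(3 + \frac{1}{-5}\right)^{2} = 780 \left(3 - \frac{1}{5}\right)^{2} = 780 \left(\frac{14}{5}\right)^{2} = 780 \cdot \frac{196}{25} = \frac{30576}{5}$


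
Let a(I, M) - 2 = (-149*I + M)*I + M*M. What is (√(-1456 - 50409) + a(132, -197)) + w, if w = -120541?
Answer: -2703910 + I*√51865 ≈ -2.7039e+6 + 227.74*I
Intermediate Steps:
a(I, M) = 2 + M² + I*(M - 149*I) (a(I, M) = 2 + ((-149*I + M)*I + M*M) = 2 + ((M - 149*I)*I + M²) = 2 + (I*(M - 149*I) + M²) = 2 + (M² + I*(M - 149*I)) = 2 + M² + I*(M - 149*I))
(√(-1456 - 50409) + a(132, -197)) + w = (√(-1456 - 50409) + (2 + (-197)² - 149*132² + 132*(-197))) - 120541 = (√(-51865) + (2 + 38809 - 149*17424 - 26004)) - 120541 = (I*√51865 + (2 + 38809 - 2596176 - 26004)) - 120541 = (I*√51865 - 2583369) - 120541 = (-2583369 + I*√51865) - 120541 = -2703910 + I*√51865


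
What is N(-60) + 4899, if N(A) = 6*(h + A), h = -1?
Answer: 4533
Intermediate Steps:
N(A) = -6 + 6*A (N(A) = 6*(-1 + A) = -6 + 6*A)
N(-60) + 4899 = (-6 + 6*(-60)) + 4899 = (-6 - 360) + 4899 = -366 + 4899 = 4533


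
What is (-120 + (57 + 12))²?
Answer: 2601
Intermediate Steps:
(-120 + (57 + 12))² = (-120 + 69)² = (-51)² = 2601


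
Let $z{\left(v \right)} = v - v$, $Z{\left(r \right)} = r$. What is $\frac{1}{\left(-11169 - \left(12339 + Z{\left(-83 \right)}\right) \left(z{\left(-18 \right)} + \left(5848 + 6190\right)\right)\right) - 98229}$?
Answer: $- \frac{1}{147647126} \approx -6.7729 \cdot 10^{-9}$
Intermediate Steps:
$z{\left(v \right)} = 0$
$\frac{1}{\left(-11169 - \left(12339 + Z{\left(-83 \right)}\right) \left(z{\left(-18 \right)} + \left(5848 + 6190\right)\right)\right) - 98229} = \frac{1}{\left(-11169 - \left(12339 - 83\right) \left(0 + \left(5848 + 6190\right)\right)\right) - 98229} = \frac{1}{\left(-11169 - 12256 \left(0 + 12038\right)\right) - 98229} = \frac{1}{\left(-11169 - 12256 \cdot 12038\right) - 98229} = \frac{1}{\left(-11169 - 147537728\right) - 98229} = \frac{1}{-147548897 - 98229} = \frac{1}{-147647126} = - \frac{1}{147647126}$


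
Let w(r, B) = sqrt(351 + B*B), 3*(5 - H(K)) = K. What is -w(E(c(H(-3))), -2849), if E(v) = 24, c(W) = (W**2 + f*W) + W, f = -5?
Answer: -4*sqrt(507322) ≈ -2849.1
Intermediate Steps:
H(K) = 5 - K/3
c(W) = W**2 - 4*W (c(W) = (W**2 - 5*W) + W = W**2 - 4*W)
w(r, B) = sqrt(351 + B**2)
-w(E(c(H(-3))), -2849) = -sqrt(351 + (-2849)**2) = -sqrt(351 + 8116801) = -sqrt(8117152) = -4*sqrt(507322)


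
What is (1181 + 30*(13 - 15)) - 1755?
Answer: -634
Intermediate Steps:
(1181 + 30*(13 - 15)) - 1755 = (1181 + 30*(-2)) - 1755 = (1181 - 60) - 1755 = 1121 - 1755 = -634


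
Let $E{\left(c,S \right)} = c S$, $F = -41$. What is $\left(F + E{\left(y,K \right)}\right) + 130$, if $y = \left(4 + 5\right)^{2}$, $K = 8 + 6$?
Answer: $1223$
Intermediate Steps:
$K = 14$
$y = 81$ ($y = 9^{2} = 81$)
$E{\left(c,S \right)} = S c$
$\left(F + E{\left(y,K \right)}\right) + 130 = \left(-41 + 14 \cdot 81\right) + 130 = \left(-41 + 1134\right) + 130 = 1093 + 130 = 1223$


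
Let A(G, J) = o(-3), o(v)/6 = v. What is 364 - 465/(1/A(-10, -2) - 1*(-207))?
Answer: 269506/745 ≈ 361.75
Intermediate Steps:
o(v) = 6*v
A(G, J) = -18 (A(G, J) = 6*(-3) = -18)
364 - 465/(1/A(-10, -2) - 1*(-207)) = 364 - 465/(1/(-18) - 1*(-207)) = 364 - 465/(-1/18 + 207) = 364 - 465/3725/18 = 364 - 465*18/3725 = 364 - 1674/745 = 269506/745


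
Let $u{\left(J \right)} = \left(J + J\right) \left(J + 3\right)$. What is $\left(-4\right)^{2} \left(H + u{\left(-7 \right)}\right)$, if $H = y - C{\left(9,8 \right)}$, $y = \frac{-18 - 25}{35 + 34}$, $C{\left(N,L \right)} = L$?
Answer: $\frac{52304}{69} \approx 758.03$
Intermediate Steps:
$u{\left(J \right)} = 2 J \left(3 + J\right)$
$y = - \frac{43}{69} \approx -0.62319$
$H = - \frac{595}{69}$ ($H = - \frac{43}{69} - 8 = - \frac{595}{69} \approx -8.6232$)
$\left(-4\right)^{2} \left(H + u{\left(-7 \right)}\right) = \left(-4\right)^{2} \left(- \frac{595}{69} + 2 \left(-7\right) \left(3 - 7\right)\right) = 16 \left(- \frac{595}{69} + 2 \left(-7\right) \left(-4\right)\right) = 16 \left(- \frac{595}{69} + 56\right) = 16 \cdot \frac{3269}{69} = \frac{52304}{69}$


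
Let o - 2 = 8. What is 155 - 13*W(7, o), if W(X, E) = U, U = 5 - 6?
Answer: 168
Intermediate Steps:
o = 10 (o = 2 + 8 = 10)
U = -1
W(X, E) = -1
155 - 13*W(7, o) = 155 - 13*(-1) = 155 + 13 = 168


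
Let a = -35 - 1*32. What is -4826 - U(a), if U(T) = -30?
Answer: -4796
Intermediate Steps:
a = -67 (a = -35 - 32 = -67)
-4826 - U(a) = -4826 - 1*(-30) = -4826 + 30 = -4796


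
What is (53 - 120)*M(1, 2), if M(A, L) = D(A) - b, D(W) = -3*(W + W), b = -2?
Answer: 268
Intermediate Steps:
D(W) = -6*W
M(A, L) = 2 - 6*A (M(A, L) = -6*A - 1*(-2) = -6*A + 2 = 2 - 6*A)
(53 - 120)*M(1, 2) = (53 - 120)*(2 - 6*1) = -67*(2 - 6) = -67*(-4) = 268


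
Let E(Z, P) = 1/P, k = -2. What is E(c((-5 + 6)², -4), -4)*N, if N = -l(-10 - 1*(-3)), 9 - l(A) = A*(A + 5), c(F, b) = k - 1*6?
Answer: -5/4 ≈ -1.2500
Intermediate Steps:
c(F, b) = -8 (c(F, b) = -2 - 1*6 = -2 - 6 = -8)
l(A) = 9 - A*(5 + A) (l(A) = 9 - A*(A + 5) = 9 - A*(5 + A))
N = 5 (N = -(9 - (-10 - 1*(-3))² - 5*(-10 - 1*(-3))) = -(9 - (-10 + 3)² - 5*(-10 + 3)) = -(9 - 1*(-7)² - 5*(-7)) = -(9 - 1*49 + 35) = -(9 - 49 + 35) = -1*(-5) = 5)
E(c((-5 + 6)², -4), -4)*N = 5/(-4) = -¼*5 = -5/4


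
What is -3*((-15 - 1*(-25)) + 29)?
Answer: -117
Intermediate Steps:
-3*((-15 - 1*(-25)) + 29) = -3*((-15 + 25) + 29) = -3*(10 + 29) = -3*39 = -117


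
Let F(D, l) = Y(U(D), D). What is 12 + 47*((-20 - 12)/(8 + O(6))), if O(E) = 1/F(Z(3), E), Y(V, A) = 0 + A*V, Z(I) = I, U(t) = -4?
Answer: -16908/95 ≈ -177.98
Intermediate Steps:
Y(V, A) = A*V
F(D, l) = -4*D (F(D, l) = D*(-4) = -4*D)
O(E) = -1/12 (O(E) = 1/(-4*3) = 1/(-12) = -1/12)
12 + 47*((-20 - 12)/(8 + O(6))) = 12 + 47*((-20 - 12)/(8 - 1/12)) = 12 + 47*(-32/95/12) = 12 + 47*(-32*12/95) = 12 + 47*(-384/95) = 12 - 18048/95 = -16908/95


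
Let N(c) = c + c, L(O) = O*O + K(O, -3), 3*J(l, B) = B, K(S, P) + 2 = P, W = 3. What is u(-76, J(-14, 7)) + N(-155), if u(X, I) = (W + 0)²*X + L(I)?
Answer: -8942/9 ≈ -993.56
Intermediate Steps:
K(S, P) = -2 + P
J(l, B) = B/3
L(O) = -5 + O² (L(O) = O*O + (-2 - 3) = O² - 5 = -5 + O²)
u(X, I) = -5 + I² + 9*X (u(X, I) = (3 + 0)²*X + (-5 + I²) = 3²*X + (-5 + I²) = 9*X + (-5 + I²) = -5 + I² + 9*X)
N(c) = 2*c
u(-76, J(-14, 7)) + N(-155) = (-5 + ((⅓)*7)² + 9*(-76)) + 2*(-155) = (-5 + (7/3)² - 684) - 310 = (-5 + 49/9 - 684) - 310 = -6152/9 - 310 = -8942/9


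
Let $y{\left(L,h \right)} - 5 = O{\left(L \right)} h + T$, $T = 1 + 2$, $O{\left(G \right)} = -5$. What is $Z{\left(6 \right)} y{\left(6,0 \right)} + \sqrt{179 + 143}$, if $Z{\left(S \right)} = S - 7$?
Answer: $-8 + \sqrt{322} \approx 9.9444$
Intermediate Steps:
$Z{\left(S \right)} = -7 + S$ ($Z{\left(S \right)} = S - 7 = -7 + S$)
$T = 3$
$y{\left(L,h \right)} = 8 - 5 h$ ($y{\left(L,h \right)} = 5 - \left(-3 + 5 h\right) = 8 - 5 h$)
$Z{\left(6 \right)} y{\left(6,0 \right)} + \sqrt{179 + 143} = \left(-7 + 6\right) \left(8 - 0\right) + \sqrt{179 + 143} = - (8 + 0) + \sqrt{322} = \left(-1\right) 8 + \sqrt{322} = -8 + \sqrt{322}$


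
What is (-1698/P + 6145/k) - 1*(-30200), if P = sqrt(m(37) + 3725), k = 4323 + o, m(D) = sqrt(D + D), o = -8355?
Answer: 121760255/4032 - 1698/sqrt(3725 + sqrt(74)) ≈ 30171.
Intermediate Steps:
m(D) = sqrt(2)*sqrt(D) (m(D) = sqrt(2*D) = sqrt(2)*sqrt(D))
k = -4032 (k = 4323 - 8355 = -4032)
P = sqrt(3725 + sqrt(74)) (P = sqrt(sqrt(2)*sqrt(37) + 3725) = sqrt(sqrt(74) + 3725) = sqrt(3725 + sqrt(74)) ≈ 61.103)
(-1698/P + 6145/k) - 1*(-30200) = (-1698/sqrt(3725 + sqrt(74)) + 6145/(-4032)) - 1*(-30200) = (-1698/sqrt(3725 + sqrt(74)) + 6145*(-1/4032)) + 30200 = (-1698/sqrt(3725 + sqrt(74)) - 6145/4032) + 30200 = (-6145/4032 - 1698/sqrt(3725 + sqrt(74))) + 30200 = 121760255/4032 - 1698/sqrt(3725 + sqrt(74))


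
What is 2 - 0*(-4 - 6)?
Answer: 2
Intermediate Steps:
2 - 0*(-4 - 6) = 2 - 0*(-10) = 2 - 136*0 = 2 + 0 = 2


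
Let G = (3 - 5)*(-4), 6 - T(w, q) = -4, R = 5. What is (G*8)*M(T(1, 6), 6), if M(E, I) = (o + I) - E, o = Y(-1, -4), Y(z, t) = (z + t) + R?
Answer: -256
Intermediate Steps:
T(w, q) = 10 (T(w, q) = 6 - 1*(-4) = 6 + 4 = 10)
Y(z, t) = 5 + t + z (Y(z, t) = (z + t) + 5 = (t + z) + 5 = 5 + t + z)
o = 0 (o = 5 - 4 - 1 = 0)
G = 8 (G = -2*(-4) = 8)
M(E, I) = I - E (M(E, I) = (0 + I) - E = I - E)
(G*8)*M(T(1, 6), 6) = (8*8)*(6 - 1*10) = 64*(6 - 10) = 64*(-4) = -256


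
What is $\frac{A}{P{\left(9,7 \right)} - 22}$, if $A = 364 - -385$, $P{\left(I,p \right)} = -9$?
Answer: $- \frac{749}{31} \approx -24.161$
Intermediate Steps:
$A = 749$ ($A = 364 + 385 = 749$)
$\frac{A}{P{\left(9,7 \right)} - 22} = \frac{749}{-9 - 22} = \frac{749}{-31} = 749 \left(- \frac{1}{31}\right) = - \frac{749}{31}$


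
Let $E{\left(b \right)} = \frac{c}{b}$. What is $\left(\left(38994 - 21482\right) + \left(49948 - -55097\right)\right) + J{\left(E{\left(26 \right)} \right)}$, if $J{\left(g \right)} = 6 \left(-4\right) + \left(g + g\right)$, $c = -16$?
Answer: $\frac{1592913}{13} \approx 1.2253 \cdot 10^{5}$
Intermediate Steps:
$E{\left(b \right)} = - \frac{16}{b}$
$J{\left(g \right)} = -24 + 2 g$
$\left(\left(38994 - 21482\right) + \left(49948 - -55097\right)\right) + J{\left(E{\left(26 \right)} \right)} = \left(\left(38994 - 21482\right) + \left(49948 - -55097\right)\right) - \left(24 - 2 \left(- \frac{16}{26}\right)\right) = \left(17512 + \left(49948 + 55097\right)\right) - \left(24 - 2 \left(\left(-16\right) \frac{1}{26}\right)\right) = \left(17512 + 105045\right) + \left(-24 + 2 \left(- \frac{8}{13}\right)\right) = 122557 - \frac{328}{13} = \frac{1592913}{13}$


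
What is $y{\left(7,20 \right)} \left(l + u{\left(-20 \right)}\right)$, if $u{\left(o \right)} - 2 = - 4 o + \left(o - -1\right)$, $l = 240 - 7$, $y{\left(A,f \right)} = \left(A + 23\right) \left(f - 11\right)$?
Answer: $79920$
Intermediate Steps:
$y{\left(A,f \right)} = \left(-11 + f\right) \left(23 + A\right)$ ($y{\left(A,f \right)} = \left(23 + A\right) \left(-11 + f\right) = \left(-11 + f\right) \left(23 + A\right)$)
$l = 233$
$u{\left(o \right)} = 3 - 3 o$ ($u{\left(o \right)} = 2 - \left(-1 + 3 o\right) = 3 - 3 o$)
$y{\left(7,20 \right)} \left(l + u{\left(-20 \right)}\right) = \left(-253 - 77 + 23 \cdot 20 + 7 \cdot 20\right) \left(233 + \left(3 - -60\right)\right) = \left(-253 - 77 + 460 + 140\right) \left(233 + \left(3 + 60\right)\right) = 270 \left(233 + 63\right) = 270 \cdot 296 = 79920$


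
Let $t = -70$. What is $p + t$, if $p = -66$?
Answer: $-136$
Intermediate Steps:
$p + t = -66 - 70 = -136$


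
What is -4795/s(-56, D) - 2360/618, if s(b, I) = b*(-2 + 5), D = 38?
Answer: 61115/2472 ≈ 24.723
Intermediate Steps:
s(b, I) = 3*b (s(b, I) = b*3 = 3*b)
-4795/s(-56, D) - 2360/618 = -4795/(3*(-56)) - 2360/618 = -4795/(-168) - 2360*1/618 = -4795*(-1/168) - 1180/309 = 685/24 - 1180/309 = 61115/2472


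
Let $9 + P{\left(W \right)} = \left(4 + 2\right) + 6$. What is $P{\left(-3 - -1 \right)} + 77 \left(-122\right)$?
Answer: $-9391$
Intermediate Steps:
$P{\left(W \right)} = 3$ ($P{\left(W \right)} = -9 + \left(\left(4 + 2\right) + 6\right) = -9 + \left(6 + 6\right) = -9 + 12 = 3$)
$P{\left(-3 - -1 \right)} + 77 \left(-122\right) = 3 + 77 \left(-122\right) = 3 - 9394 = -9391$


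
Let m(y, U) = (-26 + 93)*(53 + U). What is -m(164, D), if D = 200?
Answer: -16951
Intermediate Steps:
m(y, U) = 3551 + 67*U (m(y, U) = 67*(53 + U) = 3551 + 67*U)
-m(164, D) = -(3551 + 67*200) = -(3551 + 13400) = -1*16951 = -16951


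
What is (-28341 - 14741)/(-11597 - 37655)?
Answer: 21541/24626 ≈ 0.87473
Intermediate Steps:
(-28341 - 14741)/(-11597 - 37655) = -43082/(-49252) = -43082*(-1/49252) = 21541/24626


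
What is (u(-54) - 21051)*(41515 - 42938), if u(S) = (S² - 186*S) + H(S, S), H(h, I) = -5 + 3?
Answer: 11516339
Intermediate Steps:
H(h, I) = -2
u(S) = -2 + S² - 186*S (u(S) = (S² - 186*S) - 2 = -2 + S² - 186*S)
(u(-54) - 21051)*(41515 - 42938) = ((-2 + (-54)² - 186*(-54)) - 21051)*(41515 - 42938) = ((-2 + 2916 + 10044) - 21051)*(-1423) = (12958 - 21051)*(-1423) = -8093*(-1423) = 11516339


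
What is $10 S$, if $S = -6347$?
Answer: $-63470$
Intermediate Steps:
$10 S = 10 \left(-6347\right) = -63470$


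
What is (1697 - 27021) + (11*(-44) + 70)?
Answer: -25738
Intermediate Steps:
(1697 - 27021) + (11*(-44) + 70) = -25324 + (-484 + 70) = -25324 - 414 = -25738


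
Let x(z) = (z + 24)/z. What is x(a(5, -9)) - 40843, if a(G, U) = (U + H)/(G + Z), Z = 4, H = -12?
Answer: -285966/7 ≈ -40852.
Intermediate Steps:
a(G, U) = (-12 + U)/(4 + G) (a(G, U) = (U - 12)/(G + 4) = (-12 + U)/(4 + G))
x(z) = (24 + z)/z
x(a(5, -9)) - 40843 = (24 + (-12 - 9)/(4 + 5))/(((-12 - 9)/(4 + 5))) - 40843 = (24 - 21/9)/((-21/9)) - 40843 = (24 + (1/9)*(-21))/(((1/9)*(-21))) - 40843 = (24 - 7/3)/(-7/3) - 40843 = -3/7*65/3 - 40843 = -65/7 - 40843 = -285966/7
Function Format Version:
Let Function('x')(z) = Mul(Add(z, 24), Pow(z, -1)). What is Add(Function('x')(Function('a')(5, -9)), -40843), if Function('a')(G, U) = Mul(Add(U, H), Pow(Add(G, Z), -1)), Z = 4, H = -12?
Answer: Rational(-285966, 7) ≈ -40852.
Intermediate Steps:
Function('a')(G, U) = Mul(Pow(Add(4, G), -1), Add(-12, U)) (Function('a')(G, U) = Mul(Add(U, -12), Pow(Add(G, 4), -1)) = Mul(Add(-12, U), Pow(Add(4, G), -1)) = Mul(Pow(Add(4, G), -1), Add(-12, U)))
Function('x')(z) = Mul(Pow(z, -1), Add(24, z)) (Function('x')(z) = Mul(Add(24, z), Pow(z, -1)) = Mul(Pow(z, -1), Add(24, z)))
Add(Function('x')(Function('a')(5, -9)), -40843) = Add(Mul(Pow(Mul(Pow(Add(4, 5), -1), Add(-12, -9)), -1), Add(24, Mul(Pow(Add(4, 5), -1), Add(-12, -9)))), -40843) = Add(Mul(Pow(Mul(Pow(9, -1), -21), -1), Add(24, Mul(Pow(9, -1), -21))), -40843) = Add(Mul(Pow(Mul(Rational(1, 9), -21), -1), Add(24, Mul(Rational(1, 9), -21))), -40843) = Add(Mul(Pow(Rational(-7, 3), -1), Add(24, Rational(-7, 3))), -40843) = Add(Mul(Rational(-3, 7), Rational(65, 3)), -40843) = Add(Rational(-65, 7), -40843) = Rational(-285966, 7)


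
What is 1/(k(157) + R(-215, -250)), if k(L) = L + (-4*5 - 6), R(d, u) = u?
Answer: -1/119 ≈ -0.0084034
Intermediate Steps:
k(L) = -26 + L (k(L) = L + (-20 - 6) = L - 26 = -26 + L)
1/(k(157) + R(-215, -250)) = 1/((-26 + 157) - 250) = 1/(131 - 250) = 1/(-119) = -1/119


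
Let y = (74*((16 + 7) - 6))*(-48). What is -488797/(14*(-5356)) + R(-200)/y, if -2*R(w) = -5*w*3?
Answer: 154312469/23582468 ≈ 6.5435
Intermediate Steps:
R(w) = 15*w/2 (R(w) = -(-5*w)*3/2 = -(-15)*w/2 = 15*w/2)
y = -60384 (y = (74*(23 - 6))*(-48) = (74*17)*(-48) = 1258*(-48) = -60384)
-488797/(14*(-5356)) + R(-200)/y = -488797/(14*(-5356)) + ((15/2)*(-200))/(-60384) = -488797/(-74984) - 1500*(-1/60384) = -488797*(-1/74984) + 125/5032 = 488797/74984 + 125/5032 = 154312469/23582468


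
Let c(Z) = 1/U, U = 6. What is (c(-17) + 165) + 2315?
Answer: 14881/6 ≈ 2480.2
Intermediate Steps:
c(Z) = ⅙ (c(Z) = 1/6 = ⅙)
(c(-17) + 165) + 2315 = (⅙ + 165) + 2315 = 991/6 + 2315 = 14881/6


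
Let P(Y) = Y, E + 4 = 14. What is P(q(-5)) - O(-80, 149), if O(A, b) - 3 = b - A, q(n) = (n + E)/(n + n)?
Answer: -465/2 ≈ -232.50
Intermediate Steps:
E = 10 (E = -4 + 14 = 10)
q(n) = (10 + n)/(2*n) (q(n) = (n + 10)/(n + n) = (10 + n)/((2*n)) = (10 + n)*(1/(2*n)) = (10 + n)/(2*n))
O(A, b) = 3 + b - A (O(A, b) = 3 + (b - A) = 3 + b - A)
P(q(-5)) - O(-80, 149) = (1/2)*(10 - 5)/(-5) - (3 + 149 - 1*(-80)) = (1/2)*(-1/5)*5 - (3 + 149 + 80) = -1/2 - 1*232 = -1/2 - 232 = -465/2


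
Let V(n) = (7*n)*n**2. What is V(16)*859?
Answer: 24629248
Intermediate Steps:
V(n) = 7*n**3
V(16)*859 = (7*16**3)*859 = (7*4096)*859 = 28672*859 = 24629248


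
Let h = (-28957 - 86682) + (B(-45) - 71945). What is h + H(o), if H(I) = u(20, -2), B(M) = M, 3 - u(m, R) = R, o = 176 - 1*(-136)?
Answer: -187624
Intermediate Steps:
o = 312 (o = 176 + 136 = 312)
u(m, R) = 3 - R
H(I) = 5 (H(I) = 3 - 1*(-2) = 3 + 2 = 5)
h = -187629 (h = (-28957 - 86682) + (-45 - 71945) = -115639 - 71990 = -187629)
h + H(o) = -187629 + 5 = -187624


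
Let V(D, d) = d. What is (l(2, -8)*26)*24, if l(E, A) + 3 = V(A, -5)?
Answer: -4992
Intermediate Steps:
l(E, A) = -8 (l(E, A) = -3 - 5 = -8)
(l(2, -8)*26)*24 = -8*26*24 = -208*24 = -4992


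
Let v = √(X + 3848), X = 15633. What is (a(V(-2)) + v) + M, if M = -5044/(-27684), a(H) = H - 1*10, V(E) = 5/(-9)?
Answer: -71794/6921 + 11*√161 ≈ 129.20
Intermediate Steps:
V(E) = -5/9 (V(E) = 5*(-⅑) = -5/9)
v = 11*√161 (v = √(15633 + 3848) = √19481 = 11*√161 ≈ 139.57)
a(H) = -10 + H (a(H) = H - 10 = -10 + H)
M = 1261/6921 (M = -5044*(-1/27684) = 1261/6921 ≈ 0.18220)
(a(V(-2)) + v) + M = ((-10 - 5/9) + 11*√161) + 1261/6921 = (-95/9 + 11*√161) + 1261/6921 = -71794/6921 + 11*√161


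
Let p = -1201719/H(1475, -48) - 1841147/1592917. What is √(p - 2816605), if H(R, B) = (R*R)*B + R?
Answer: I*√3117530390355662872605290284055169/33269194551485 ≈ 1678.3*I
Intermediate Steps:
H(R, B) = R + B*R² (H(R, B) = R²*B + R = B*R² + R = R + B*R²)
p = -190354026893852/166345972757425 (p = -1201719*1/(1475*(1 - 48*1475)) - 1841147/1592917 = -1201719*1/(1475*(1 - 70800)) - 1841147*1/1592917 = -1201719/(1475*(-70799)) - 1841147/1592917 = -1201719/(-104428525) - 1841147/1592917 = -1201719*(-1/104428525) - 1841147/1592917 = 1201719/104428525 - 1841147/1592917 = -190354026893852/166345972757425 ≈ -1.1443)
√(p - 2816605) = √(-190354026893852/166345972757425 - 2816605) = √(-468531088952453935977/166345972757425) = I*√3117530390355662872605290284055169/33269194551485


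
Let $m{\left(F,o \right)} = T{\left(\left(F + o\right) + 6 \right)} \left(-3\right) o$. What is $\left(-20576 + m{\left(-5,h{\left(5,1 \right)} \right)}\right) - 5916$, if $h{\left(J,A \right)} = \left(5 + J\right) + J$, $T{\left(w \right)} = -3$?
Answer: $-26357$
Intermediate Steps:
$h{\left(J,A \right)} = 5 + 2 J$
$m{\left(F,o \right)} = 9 o$ ($m{\left(F,o \right)} = \left(-3\right) \left(-3\right) o = 9 o$)
$\left(-20576 + m{\left(-5,h{\left(5,1 \right)} \right)}\right) - 5916 = \left(-20576 + 9 \left(5 + 2 \cdot 5\right)\right) - 5916 = \left(-20576 + 9 \left(5 + 10\right)\right) - 5916 = \left(-20576 + 9 \cdot 15\right) - 5916 = \left(-20576 + 135\right) - 5916 = -20441 - 5916 = -26357$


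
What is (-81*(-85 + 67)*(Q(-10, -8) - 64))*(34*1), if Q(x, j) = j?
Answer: -3569184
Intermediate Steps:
(-81*(-85 + 67)*(Q(-10, -8) - 64))*(34*1) = (-81*(-85 + 67)*(-8 - 64))*(34*1) = -(-1458)*(-72)*34 = -81*1296*34 = -104976*34 = -3569184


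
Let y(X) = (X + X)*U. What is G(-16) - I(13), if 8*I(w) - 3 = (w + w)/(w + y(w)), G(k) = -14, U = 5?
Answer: -1267/88 ≈ -14.398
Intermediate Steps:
y(X) = 10*X (y(X) = (X + X)*5 = (2*X)*5 = 10*X)
I(w) = 35/88 (I(w) = 3/8 + ((w + w)/(w + 10*w))/8 = 3/8 + ((2*w)/((11*w)))/8 = 3/8 + ((2*w)*(1/(11*w)))/8 = 3/8 + (1/8)*(2/11) = 3/8 + 1/44 = 35/88)
G(-16) - I(13) = -14 - 1*35/88 = -14 - 35/88 = -1267/88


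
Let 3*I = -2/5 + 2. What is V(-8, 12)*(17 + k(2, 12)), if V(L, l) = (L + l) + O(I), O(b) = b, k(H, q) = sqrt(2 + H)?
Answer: 1292/15 ≈ 86.133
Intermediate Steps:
I = 8/15 (I = (-2/5 + 2)/3 = (1/3)*(8/5) = 8/15 ≈ 0.53333)
V(L, l) = 8/15 + L + l (V(L, l) = (L + l) + 8/15 = 8/15 + L + l)
V(-8, 12)*(17 + k(2, 12)) = (8/15 - 8 + 12)*(17 + sqrt(2 + 2)) = 68*(17 + sqrt(4))/15 = 68*(17 + 2)/15 = (68/15)*19 = 1292/15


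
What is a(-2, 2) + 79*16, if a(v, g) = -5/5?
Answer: 1263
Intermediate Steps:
a(v, g) = -1 (a(v, g) = -5*1/5 = -1)
a(-2, 2) + 79*16 = -1 + 79*16 = -1 + 1264 = 1263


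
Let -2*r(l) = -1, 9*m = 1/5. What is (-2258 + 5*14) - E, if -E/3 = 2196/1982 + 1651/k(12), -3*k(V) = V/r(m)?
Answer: -22228535/7928 ≈ -2803.8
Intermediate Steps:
m = 1/45 (m = (⅑)/5 = (⅑)*(⅕) = 1/45 ≈ 0.022222)
r(l) = ½ (r(l) = -½*(-1) = ½)
k(V) = -2*V/3 (k(V) = -V/(3*½) = -V*2/3 = -2*V/3)
E = 4882071/7928 (E = -3*(2196/1982 + 1651/((-⅔*12))) = -3*(2196*(1/1982) + 1651/(-8)) = -3*(1098/991 + 1651*(-⅛)) = -3*(1098/991 - 1651/8) = -3*(-1627357/7928) = 4882071/7928 ≈ 615.80)
(-2258 + 5*14) - E = (-2258 + 5*14) - 1*4882071/7928 = (-2258 + 70) - 4882071/7928 = -2188 - 4882071/7928 = -22228535/7928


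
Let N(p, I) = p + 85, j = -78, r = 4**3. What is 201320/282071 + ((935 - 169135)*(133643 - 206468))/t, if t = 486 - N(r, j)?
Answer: 3455134288559840/95057927 ≈ 3.6348e+7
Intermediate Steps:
r = 64
N(p, I) = 85 + p
t = 337 (t = 486 - (85 + 64) = 486 - 1*149 = 486 - 149 = 337)
201320/282071 + ((935 - 169135)*(133643 - 206468))/t = 201320/282071 + ((935 - 169135)*(133643 - 206468))/337 = 201320*(1/282071) - 168200*(-72825)*(1/337) = 201320/282071 + 12249165000*(1/337) = 201320/282071 + 12249165000/337 = 3455134288559840/95057927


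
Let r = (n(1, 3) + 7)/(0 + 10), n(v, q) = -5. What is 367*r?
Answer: 367/5 ≈ 73.400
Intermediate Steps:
r = ⅕ (r = (-5 + 7)/(0 + 10) = 2/10 = 2*(⅒) = ⅕ ≈ 0.20000)
367*r = 367*(⅕) = 367/5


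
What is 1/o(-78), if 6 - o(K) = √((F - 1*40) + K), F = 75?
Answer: 6/79 + I*√43/79 ≈ 0.075949 + 0.083006*I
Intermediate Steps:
o(K) = 6 - √(35 + K) (o(K) = 6 - √((75 - 1*40) + K) = 6 - √((75 - 40) + K) = 6 - √(35 + K))
1/o(-78) = 1/(6 - √(35 - 78)) = 1/(6 - √(-43)) = 1/(6 - I*√43)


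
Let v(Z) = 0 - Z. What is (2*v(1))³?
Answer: -8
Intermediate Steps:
v(Z) = -Z
(2*v(1))³ = (2*(-1*1))³ = (2*(-1))³ = (-2)³ = -8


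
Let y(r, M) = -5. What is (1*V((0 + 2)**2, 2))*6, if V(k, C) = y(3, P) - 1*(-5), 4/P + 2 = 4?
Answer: 0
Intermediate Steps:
P = 2 (P = 4/(-2 + 4) = 4/2 = 4*(1/2) = 2)
V(k, C) = 0 (V(k, C) = -5 - 1*(-5) = -5 + 5 = 0)
(1*V((0 + 2)**2, 2))*6 = (1*0)*6 = 0*6 = 0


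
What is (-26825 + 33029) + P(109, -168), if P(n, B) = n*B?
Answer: -12108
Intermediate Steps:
P(n, B) = B*n
(-26825 + 33029) + P(109, -168) = (-26825 + 33029) - 168*109 = 6204 - 18312 = -12108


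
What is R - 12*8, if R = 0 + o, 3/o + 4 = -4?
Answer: -771/8 ≈ -96.375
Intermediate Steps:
o = -3/8 (o = 3/(-4 - 4) = 3/(-8) = 3*(-⅛) = -3/8 ≈ -0.37500)
R = -3/8 (R = 0 - 3/8 = -3/8 ≈ -0.37500)
R - 12*8 = -3/8 - 12*8 = -3/8 - 96 = -771/8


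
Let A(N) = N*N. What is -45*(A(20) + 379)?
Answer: -35055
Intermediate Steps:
A(N) = N²
-45*(A(20) + 379) = -45*(20² + 379) = -45*(400 + 379) = -45*779 = -35055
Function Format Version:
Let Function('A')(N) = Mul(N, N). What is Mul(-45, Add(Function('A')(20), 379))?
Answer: -35055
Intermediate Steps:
Function('A')(N) = Pow(N, 2)
Mul(-45, Add(Function('A')(20), 379)) = Mul(-45, Add(Pow(20, 2), 379)) = Mul(-45, Add(400, 379)) = Mul(-45, 779) = -35055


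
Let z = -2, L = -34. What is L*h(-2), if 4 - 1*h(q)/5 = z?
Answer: -1020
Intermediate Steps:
h(q) = 30 (h(q) = 20 - 5*(-2) = 20 + 10 = 30)
L*h(-2) = -34*30 = -1020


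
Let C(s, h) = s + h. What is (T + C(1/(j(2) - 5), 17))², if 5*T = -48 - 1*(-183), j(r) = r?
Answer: 17161/9 ≈ 1906.8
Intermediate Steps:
T = 27 (T = (-48 - 1*(-183))/5 = (-48 + 183)/5 = (⅕)*135 = 27)
C(s, h) = h + s
(T + C(1/(j(2) - 5), 17))² = (27 + (17 + 1/(2 - 5)))² = (27 + (17 + 1/(-3)))² = (27 + (17 - ⅓))² = (27 + 50/3)² = (131/3)² = 17161/9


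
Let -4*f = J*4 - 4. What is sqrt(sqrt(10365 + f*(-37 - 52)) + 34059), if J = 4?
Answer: sqrt(34059 + 2*sqrt(2658)) ≈ 184.83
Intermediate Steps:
f = -3 (f = -(4*4 - 4)/4 = -(16 - 4)/4 = -1/4*12 = -3)
sqrt(sqrt(10365 + f*(-37 - 52)) + 34059) = sqrt(sqrt(10365 - 3*(-37 - 52)) + 34059) = sqrt(sqrt(10365 - 3*(-89)) + 34059) = sqrt(sqrt(10365 + 267) + 34059) = sqrt(sqrt(10632) + 34059) = sqrt(2*sqrt(2658) + 34059) = sqrt(34059 + 2*sqrt(2658))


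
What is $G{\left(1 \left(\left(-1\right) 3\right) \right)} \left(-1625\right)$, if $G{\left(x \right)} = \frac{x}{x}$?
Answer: $-1625$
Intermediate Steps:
$G{\left(x \right)} = 1$
$G{\left(1 \left(\left(-1\right) 3\right) \right)} \left(-1625\right) = 1 \left(-1625\right) = -1625$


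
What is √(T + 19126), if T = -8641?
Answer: 3*√1165 ≈ 102.40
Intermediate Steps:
√(T + 19126) = √(-8641 + 19126) = √10485 = 3*√1165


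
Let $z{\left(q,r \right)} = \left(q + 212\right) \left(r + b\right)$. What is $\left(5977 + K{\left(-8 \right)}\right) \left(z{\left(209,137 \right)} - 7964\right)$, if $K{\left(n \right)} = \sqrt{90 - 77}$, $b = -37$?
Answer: $204030872 + 34136 \sqrt{13} \approx 2.0415 \cdot 10^{8}$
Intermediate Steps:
$K{\left(n \right)} = \sqrt{13}$
$z{\left(q,r \right)} = \left(-37 + r\right) \left(212 + q\right)$ ($z{\left(q,r \right)} = \left(q + 212\right) \left(r - 37\right) = \left(212 + q\right) \left(-37 + r\right) = \left(-37 + r\right) \left(212 + q\right)$)
$\left(5977 + K{\left(-8 \right)}\right) \left(z{\left(209,137 \right)} - 7964\right) = \left(5977 + \sqrt{13}\right) \left(\left(-7844 - 7733 + 212 \cdot 137 + 209 \cdot 137\right) - 7964\right) = \left(5977 + \sqrt{13}\right) \left(\left(-7844 - 7733 + 29044 + 28633\right) - 7964\right) = \left(5977 + \sqrt{13}\right) \left(42100 - 7964\right) = \left(5977 + \sqrt{13}\right) 34136 = 204030872 + 34136 \sqrt{13}$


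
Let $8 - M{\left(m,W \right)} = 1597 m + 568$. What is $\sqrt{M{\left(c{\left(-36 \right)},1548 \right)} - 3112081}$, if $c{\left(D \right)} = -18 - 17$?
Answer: $i \sqrt{3056746} \approx 1748.4 i$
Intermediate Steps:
$c{\left(D \right)} = -35$ ($c{\left(D \right)} = -18 - 17 = -35$)
$M{\left(m,W \right)} = -560 - 1597 m$ ($M{\left(m,W \right)} = 8 - \left(1597 m + 568\right) = 8 - \left(568 + 1597 m\right) = -560 - 1597 m$)
$\sqrt{M{\left(c{\left(-36 \right)},1548 \right)} - 3112081} = \sqrt{\left(-560 - -55895\right) - 3112081} = \sqrt{\left(-560 + 55895\right) - 3112081} = \sqrt{55335 - 3112081} = \sqrt{-3056746} = i \sqrt{3056746}$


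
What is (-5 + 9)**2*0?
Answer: 0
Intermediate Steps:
(-5 + 9)**2*0 = 4**2*0 = 16*0 = 0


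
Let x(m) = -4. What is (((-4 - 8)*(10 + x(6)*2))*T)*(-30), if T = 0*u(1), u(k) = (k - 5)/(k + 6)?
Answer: 0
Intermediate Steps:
u(k) = (-5 + k)/(6 + k)
T = 0 (T = 0*((-5 + 1)/(6 + 1)) = 0*(-4/7) = 0)
(((-4 - 8)*(10 + x(6)*2))*T)*(-30) = (((-4 - 8)*(10 - 4*2))*0)*(-30) = (-12*(10 - 8)*0)*(-30) = (-12*2*0)*(-30) = -24*0*(-30) = 0*(-30) = 0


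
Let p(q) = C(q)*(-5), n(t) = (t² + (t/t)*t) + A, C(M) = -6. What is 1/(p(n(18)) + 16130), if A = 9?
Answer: 1/16160 ≈ 6.1881e-5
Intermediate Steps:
n(t) = 9 + t + t² (n(t) = (t² + (t/t)*t) + 9 = (t² + 1*t) + 9 = (t² + t) + 9 = (t + t²) + 9 = 9 + t + t²)
p(q) = 30 (p(q) = -6*(-5) = 30)
1/(p(n(18)) + 16130) = 1/(30 + 16130) = 1/16160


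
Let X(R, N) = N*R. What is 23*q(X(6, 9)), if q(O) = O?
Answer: 1242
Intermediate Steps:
23*q(X(6, 9)) = 23*(9*6) = 23*54 = 1242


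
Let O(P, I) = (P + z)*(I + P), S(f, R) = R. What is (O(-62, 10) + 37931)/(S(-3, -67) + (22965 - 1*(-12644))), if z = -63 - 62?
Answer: 47655/35542 ≈ 1.3408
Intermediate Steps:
z = -125
O(P, I) = (-125 + P)*(I + P) (O(P, I) = (P - 125)*(I + P) = (-125 + P)*(I + P))
(O(-62, 10) + 37931)/(S(-3, -67) + (22965 - 1*(-12644))) = (((-62)² - 125*10 - 125*(-62) + 10*(-62)) + 37931)/(-67 + (22965 - 1*(-12644))) = ((3844 - 1250 + 7750 - 620) + 37931)/(-67 + (22965 + 12644)) = (9724 + 37931)/(-67 + 35609) = 47655/35542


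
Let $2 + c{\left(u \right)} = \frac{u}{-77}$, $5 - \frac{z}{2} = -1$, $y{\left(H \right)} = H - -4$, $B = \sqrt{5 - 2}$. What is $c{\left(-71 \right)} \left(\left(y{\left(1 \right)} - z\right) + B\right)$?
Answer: $\frac{83}{11} - \frac{83 \sqrt{3}}{77} \approx 5.6784$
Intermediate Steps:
$B = \sqrt{3} \approx 1.732$
$y{\left(H \right)} = 4 + H$ ($y{\left(H \right)} = H + 4 = 4 + H$)
$z = 12$ ($z = 10 - -2 = 10 + 2 = 12$)
$c{\left(u \right)} = -2 - \frac{u}{77}$ ($c{\left(u \right)} = -2 + \frac{u}{-77} = -2 + u \left(- \frac{1}{77}\right) = -2 - \frac{u}{77}$)
$c{\left(-71 \right)} \left(\left(y{\left(1 \right)} - z\right) + B\right) = \left(-2 - - \frac{71}{77}\right) \left(\left(\left(4 + 1\right) - 12\right) + \sqrt{3}\right) = \left(-2 + \frac{71}{77}\right) \left(\left(5 - 12\right) + \sqrt{3}\right) = - \frac{83 \left(-7 + \sqrt{3}\right)}{77} = \frac{83}{11} - \frac{83 \sqrt{3}}{77}$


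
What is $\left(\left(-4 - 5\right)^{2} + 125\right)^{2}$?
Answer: $42436$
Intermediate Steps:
$\left(\left(-4 - 5\right)^{2} + 125\right)^{2} = \left(\left(-9\right)^{2} + 125\right)^{2} = \left(81 + 125\right)^{2} = 206^{2} = 42436$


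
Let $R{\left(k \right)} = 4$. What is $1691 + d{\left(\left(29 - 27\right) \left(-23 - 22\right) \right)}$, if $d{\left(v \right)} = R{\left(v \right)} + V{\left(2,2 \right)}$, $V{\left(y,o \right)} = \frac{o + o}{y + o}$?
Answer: $1696$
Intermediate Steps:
$V{\left(y,o \right)} = \frac{2 o}{o + y}$
$d{\left(v \right)} = 5$ ($d{\left(v \right)} = 4 + 2 \cdot 2 \frac{1}{2 + 2} = 4 + 2 \cdot 2 \cdot \frac{1}{4} = 4 + 1 = 5$)
$1691 + d{\left(\left(29 - 27\right) \left(-23 - 22\right) \right)} = 1691 + 5 = 1696$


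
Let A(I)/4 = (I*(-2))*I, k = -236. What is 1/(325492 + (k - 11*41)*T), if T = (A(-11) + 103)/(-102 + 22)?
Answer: 16/5089021 ≈ 3.1440e-6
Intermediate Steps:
A(I) = -8*I² (A(I) = 4*((I*(-2))*I) = 4*((-2*I)*I) = 4*(-2*I²) = -8*I²)
T = 173/16 (T = (-8*(-11)² + 103)/(-102 + 22) = (-8*121 + 103)/(-80) = (-968 + 103)*(-1/80) = -865*(-1/80) = 173/16 ≈ 10.813)
1/(325492 + (k - 11*41)*T) = 1/(325492 + (-236 - 11*41)*(173/16)) = 1/(325492 + (-236 - 451)*(173/16)) = 1/(325492 - 687*173/16) = 1/(325492 - 118851/16) = 1/(5089021/16) = 16/5089021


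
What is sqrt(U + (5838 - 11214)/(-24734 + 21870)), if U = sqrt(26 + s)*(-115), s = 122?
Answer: sqrt(60144 - 7369430*sqrt(37))/179 ≈ 37.379*I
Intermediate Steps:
U = -230*sqrt(37) (U = sqrt(26 + 122)*(-115) = sqrt(148)*(-115) = (2*sqrt(37))*(-115) = -230*sqrt(37) ≈ -1399.0)
sqrt(U + (5838 - 11214)/(-24734 + 21870)) = sqrt(-230*sqrt(37) + (5838 - 11214)/(-24734 + 21870)) = sqrt(-230*sqrt(37) - 5376/(-2864)) = sqrt(-230*sqrt(37) - 5376*(-1/2864)) = sqrt(-230*sqrt(37) + 336/179) = sqrt(336/179 - 230*sqrt(37))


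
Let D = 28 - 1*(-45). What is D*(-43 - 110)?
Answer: -11169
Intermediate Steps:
D = 73 (D = 28 + 45 = 73)
D*(-43 - 110) = 73*(-43 - 110) = 73*(-153) = -11169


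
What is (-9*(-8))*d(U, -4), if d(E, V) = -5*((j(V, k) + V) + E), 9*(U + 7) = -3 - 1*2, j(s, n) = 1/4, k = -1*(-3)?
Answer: 4070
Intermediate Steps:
k = 3
j(s, n) = ¼
U = -68/9 (U = -7 + (-3 - 1*2)/9 = -7 + (-3 - 2)/9 = -7 + (⅑)*(-5) = -7 - 5/9 = -68/9 ≈ -7.5556)
d(E, V) = -5/4 - 5*E - 5*V (d(E, V) = -5*((¼ + V) + E) = -5*(¼ + E + V) = -5/4 - 5*E - 5*V)
(-9*(-8))*d(U, -4) = (-9*(-8))*(-5/4 - 5*(-68/9) - 5*(-4)) = 72*(-5/4 + 340/9 + 20) = 72*(2035/36) = 4070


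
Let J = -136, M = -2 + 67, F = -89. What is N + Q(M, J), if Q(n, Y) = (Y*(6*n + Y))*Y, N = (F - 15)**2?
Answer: 4708800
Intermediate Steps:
M = 65
N = 10816 (N = (-89 - 15)**2 = (-104)**2 = 10816)
Q(n, Y) = Y**2*(Y + 6*n) (Q(n, Y) = (Y*(Y + 6*n))*Y = Y**2*(Y + 6*n))
N + Q(M, J) = 10816 + (-136)**2*(-136 + 6*65) = 10816 + 18496*(-136 + 390) = 10816 + 18496*254 = 10816 + 4697984 = 4708800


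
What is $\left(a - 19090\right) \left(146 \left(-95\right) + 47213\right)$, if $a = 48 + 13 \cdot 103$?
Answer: $-590271129$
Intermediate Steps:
$a = 1387$ ($a = 48 + 1339 = 1387$)
$\left(a - 19090\right) \left(146 \left(-95\right) + 47213\right) = \left(1387 - 19090\right) \left(146 \left(-95\right) + 47213\right) = - 17703 \left(-13870 + 47213\right) = \left(-17703\right) 33343 = -590271129$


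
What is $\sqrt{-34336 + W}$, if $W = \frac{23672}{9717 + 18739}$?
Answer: $\frac{i \sqrt{434417096501}}{3557} \approx 185.3 i$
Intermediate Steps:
$W = \frac{2959}{3557}$ ($W = \frac{23672}{28456} = 23672 \cdot \frac{1}{28456} = \frac{2959}{3557} \approx 0.83188$)
$\sqrt{-34336 + W} = \sqrt{-34336 + \frac{2959}{3557}} = \sqrt{- \frac{122130193}{3557}} = \frac{i \sqrt{434417096501}}{3557}$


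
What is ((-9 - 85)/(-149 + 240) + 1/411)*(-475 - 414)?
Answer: 4894961/5343 ≈ 916.14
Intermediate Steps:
((-9 - 85)/(-149 + 240) + 1/411)*(-475 - 414) = (-94/91 + 1/411)*(-889) = -38543/37401*(-889) = 4894961/5343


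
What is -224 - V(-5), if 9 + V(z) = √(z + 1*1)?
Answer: -215 - 2*I ≈ -215.0 - 2.0*I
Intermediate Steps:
V(z) = -9 + √(1 + z) (V(z) = -9 + √(z + 1*1) = -9 + √(z + 1) = -9 + √(1 + z))
-224 - V(-5) = -224 - (-9 + √(1 - 5)) = -224 - (-9 + √(-4)) = -224 - (-9 + 2*I) = -224 + (9 - 2*I) = -215 - 2*I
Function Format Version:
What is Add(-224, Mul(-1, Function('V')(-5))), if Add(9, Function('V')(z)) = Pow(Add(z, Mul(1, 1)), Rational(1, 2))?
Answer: Add(-215, Mul(-2, I)) ≈ Add(-215.00, Mul(-2.0000, I))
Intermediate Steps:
Function('V')(z) = Add(-9, Pow(Add(1, z), Rational(1, 2))) (Function('V')(z) = Add(-9, Pow(Add(z, Mul(1, 1)), Rational(1, 2))) = Add(-9, Pow(Add(z, 1), Rational(1, 2))) = Add(-9, Pow(Add(1, z), Rational(1, 2))))
Add(-224, Mul(-1, Function('V')(-5))) = Add(-224, Mul(-1, Add(-9, Pow(Add(1, -5), Rational(1, 2))))) = Add(-224, Mul(-1, Add(-9, Pow(-4, Rational(1, 2))))) = Add(-224, Mul(-1, Add(-9, Mul(2, I)))) = Add(-224, Add(9, Mul(-2, I))) = Add(-215, Mul(-2, I))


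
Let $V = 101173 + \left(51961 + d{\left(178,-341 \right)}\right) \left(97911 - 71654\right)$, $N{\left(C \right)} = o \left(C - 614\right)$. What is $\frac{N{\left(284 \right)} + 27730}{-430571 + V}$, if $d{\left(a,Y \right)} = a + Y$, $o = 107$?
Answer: $- \frac{1895}{339932672} \approx -5.5746 \cdot 10^{-6}$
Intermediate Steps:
$d{\left(a,Y \right)} = Y + a$
$N{\left(C \right)} = -65698 + 107 C$ ($N{\left(C \right)} = 107 \left(C - 614\right) = 107 \left(-614 + C\right) = -65698 + 107 C$)
$V = 1360161259$ ($V = 101173 + \left(51961 + \left(-341 + 178\right)\right) \left(97911 - 71654\right) = 101173 + \left(51961 - 163\right) 26257 = 101173 + 51798 \cdot 26257 = 101173 + 1360060086 = 1360161259$)
$\frac{N{\left(284 \right)} + 27730}{-430571 + V} = \frac{\left(-65698 + 107 \cdot 284\right) + 27730}{-430571 + 1360161259} = \frac{\left(-65698 + 30388\right) + 27730}{1359730688} = \left(-35310 + 27730\right) \frac{1}{1359730688} = \left(-7580\right) \frac{1}{1359730688} = - \frac{1895}{339932672}$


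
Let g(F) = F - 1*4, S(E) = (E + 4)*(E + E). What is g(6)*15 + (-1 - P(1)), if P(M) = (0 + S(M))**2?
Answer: -71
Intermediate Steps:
S(E) = 2*E*(4 + E) (S(E) = (4 + E)*(2*E) = 2*E*(4 + E))
P(M) = 4*M**2*(4 + M)**2 (P(M) = (0 + 2*M*(4 + M))**2 = (2*M*(4 + M))**2 = 4*M**2*(4 + M)**2)
g(F) = -4 + F (g(F) = F - 4 = -4 + F)
g(6)*15 + (-1 - P(1)) = (-4 + 6)*15 + (-1 - 4*1**2*(4 + 1)**2) = 2*15 + (-1 - 4*5**2) = 30 + (-1 - 4*25) = 30 + (-1 - 1*100) = 30 + (-1 - 100) = 30 - 101 = -71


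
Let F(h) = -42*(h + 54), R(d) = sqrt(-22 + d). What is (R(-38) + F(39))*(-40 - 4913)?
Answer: 19346418 - 9906*I*sqrt(15) ≈ 1.9346e+7 - 38366.0*I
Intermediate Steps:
F(h) = -2268 - 42*h (F(h) = -42*(54 + h) = -2268 - 42*h)
(R(-38) + F(39))*(-40 - 4913) = (sqrt(-22 - 38) + (-2268 - 42*39))*(-40 - 4913) = (sqrt(-60) + (-2268 - 1638))*(-4953) = (2*I*sqrt(15) - 3906)*(-4953) = (-3906 + 2*I*sqrt(15))*(-4953) = 19346418 - 9906*I*sqrt(15)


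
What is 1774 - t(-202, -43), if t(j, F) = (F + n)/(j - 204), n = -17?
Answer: 360092/203 ≈ 1773.9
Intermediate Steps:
t(j, F) = (-17 + F)/(-204 + j) (t(j, F) = (F - 17)/(j - 204) = (-17 + F)/(-204 + j))
1774 - t(-202, -43) = 1774 - (-17 - 43)/(-204 - 202) = 1774 - (-60)/(-406) = 1774 - (-1)*(-60)/406 = 1774 - 1*30/203 = 1774 - 30/203 = 360092/203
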